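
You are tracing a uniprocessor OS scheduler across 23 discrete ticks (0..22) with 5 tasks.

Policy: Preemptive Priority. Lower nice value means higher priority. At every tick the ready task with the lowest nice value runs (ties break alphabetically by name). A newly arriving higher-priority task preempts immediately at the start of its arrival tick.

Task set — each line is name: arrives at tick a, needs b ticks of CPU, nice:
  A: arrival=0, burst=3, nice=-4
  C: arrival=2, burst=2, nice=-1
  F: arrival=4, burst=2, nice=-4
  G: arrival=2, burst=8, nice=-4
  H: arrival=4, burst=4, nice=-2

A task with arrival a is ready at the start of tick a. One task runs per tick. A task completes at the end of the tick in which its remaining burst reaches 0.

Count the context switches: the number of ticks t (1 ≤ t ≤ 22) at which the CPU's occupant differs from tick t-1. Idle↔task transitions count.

context switches = 6

t=0: ready={A} → run A
t=1: ready={A} → run A
t=2: ready={A,C,G} → run A
t=3: ready={C,G} → run G
t=4: ready={C,F,G,H} → run F
t=5: ready={C,F,G,H} → run F
t=6: ready={C,G,H} → run G
t=7: ready={C,G,H} → run G
t=8: ready={C,G,H} → run G
t=9: ready={C,G,H} → run G
t=10: ready={C,G,H} → run G
t=11: ready={C,G,H} → run G
t=12: ready={C,G,H} → run G
t=13: ready={C,H} → run H
t=14: ready={C,H} → run H
t=15: ready={C,H} → run H
t=16: ready={C,H} → run H
t=17: ready={C} → run C
t=18: ready={C} → run C
t=19: (idle)
t=20: (idle)
t=21: (idle)
t=22: (idle)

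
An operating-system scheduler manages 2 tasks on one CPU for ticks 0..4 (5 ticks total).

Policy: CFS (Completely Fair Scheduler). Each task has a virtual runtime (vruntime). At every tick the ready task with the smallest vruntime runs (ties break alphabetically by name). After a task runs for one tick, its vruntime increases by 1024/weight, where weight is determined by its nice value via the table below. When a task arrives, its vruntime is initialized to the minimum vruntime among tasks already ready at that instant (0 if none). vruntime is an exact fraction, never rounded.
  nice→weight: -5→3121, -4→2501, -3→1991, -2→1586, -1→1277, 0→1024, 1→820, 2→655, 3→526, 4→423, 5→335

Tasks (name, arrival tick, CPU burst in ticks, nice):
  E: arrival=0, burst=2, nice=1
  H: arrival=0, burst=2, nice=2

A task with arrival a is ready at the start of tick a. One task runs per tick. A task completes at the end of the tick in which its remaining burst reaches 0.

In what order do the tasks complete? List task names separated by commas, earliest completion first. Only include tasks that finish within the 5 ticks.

t=0: vr[E=0 H=0] → run E
t=1: vr[E=256/205 H=0] → run H
t=2: vr[E=256/205 H=1024/655] → run E
t=3: vr[H=1024/655] → run H
t=4: (idle)

completion order = E, H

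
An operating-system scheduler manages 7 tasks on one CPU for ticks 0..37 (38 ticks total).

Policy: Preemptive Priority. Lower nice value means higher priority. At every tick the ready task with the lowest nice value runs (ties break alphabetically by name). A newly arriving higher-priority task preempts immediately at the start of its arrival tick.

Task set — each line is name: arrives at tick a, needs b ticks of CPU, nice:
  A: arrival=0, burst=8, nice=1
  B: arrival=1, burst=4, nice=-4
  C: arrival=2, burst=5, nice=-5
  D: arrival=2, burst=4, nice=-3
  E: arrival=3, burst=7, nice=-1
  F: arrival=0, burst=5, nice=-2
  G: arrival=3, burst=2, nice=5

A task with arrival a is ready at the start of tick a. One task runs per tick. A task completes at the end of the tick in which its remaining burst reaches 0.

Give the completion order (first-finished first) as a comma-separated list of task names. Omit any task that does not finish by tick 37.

t=0: ready={A,F} → run F
t=1: ready={A,B,F} → run B
t=2: ready={A,B,C,D,F} → run C
t=3: ready={A,B,C,D,E,F,G} → run C
t=4: ready={A,B,C,D,E,F,G} → run C
t=5: ready={A,B,C,D,E,F,G} → run C
t=6: ready={A,B,C,D,E,F,G} → run C
t=7: ready={A,B,D,E,F,G} → run B
t=8: ready={A,B,D,E,F,G} → run B
t=9: ready={A,B,D,E,F,G} → run B
t=10: ready={A,D,E,F,G} → run D
t=11: ready={A,D,E,F,G} → run D
t=12: ready={A,D,E,F,G} → run D
t=13: ready={A,D,E,F,G} → run D
t=14: ready={A,E,F,G} → run F
t=15: ready={A,E,F,G} → run F
t=16: ready={A,E,F,G} → run F
t=17: ready={A,E,F,G} → run F
t=18: ready={A,E,G} → run E
t=19: ready={A,E,G} → run E
t=20: ready={A,E,G} → run E
t=21: ready={A,E,G} → run E
t=22: ready={A,E,G} → run E
t=23: ready={A,E,G} → run E
t=24: ready={A,E,G} → run E
t=25: ready={A,G} → run A
t=26: ready={A,G} → run A
t=27: ready={A,G} → run A
t=28: ready={A,G} → run A
t=29: ready={A,G} → run A
t=30: ready={A,G} → run A
t=31: ready={A,G} → run A
t=32: ready={A,G} → run A
t=33: ready={G} → run G
t=34: ready={G} → run G
t=35: (idle)
t=36: (idle)
t=37: (idle)

completion order = C, B, D, F, E, A, G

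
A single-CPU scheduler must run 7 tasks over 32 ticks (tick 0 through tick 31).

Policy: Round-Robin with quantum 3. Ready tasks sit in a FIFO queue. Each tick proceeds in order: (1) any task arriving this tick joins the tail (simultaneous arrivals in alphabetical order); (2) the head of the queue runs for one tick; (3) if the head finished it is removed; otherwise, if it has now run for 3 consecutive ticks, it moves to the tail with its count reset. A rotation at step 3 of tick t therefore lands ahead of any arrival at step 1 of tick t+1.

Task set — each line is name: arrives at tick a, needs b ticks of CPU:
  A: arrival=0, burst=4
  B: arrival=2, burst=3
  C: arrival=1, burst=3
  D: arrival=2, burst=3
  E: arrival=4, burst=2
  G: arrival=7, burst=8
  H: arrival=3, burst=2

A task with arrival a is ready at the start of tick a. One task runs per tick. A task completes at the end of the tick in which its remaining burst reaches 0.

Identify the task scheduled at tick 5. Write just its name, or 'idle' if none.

running at tick 5 = C

t=0: queue=[A] q_used=0 → run A
t=1: queue=[A,C] q_used=1 → run A
t=2: queue=[A,C,B,D] q_used=2 → run A
t=3: queue=[C,B,D,A,H] q_used=0 → run C
t=4: queue=[C,B,D,A,H,E] q_used=1 → run C
t=5: queue=[C,B,D,A,H,E] q_used=2 → run C
t=6: queue=[B,D,A,H,E] q_used=0 → run B
t=7: queue=[B,D,A,H,E,G] q_used=1 → run B
t=8: queue=[B,D,A,H,E,G] q_used=2 → run B
t=9: queue=[D,A,H,E,G] q_used=0 → run D
t=10: queue=[D,A,H,E,G] q_used=1 → run D
t=11: queue=[D,A,H,E,G] q_used=2 → run D
t=12: queue=[A,H,E,G] q_used=0 → run A
t=13: queue=[H,E,G] q_used=0 → run H
t=14: queue=[H,E,G] q_used=1 → run H
t=15: queue=[E,G] q_used=0 → run E
t=16: queue=[E,G] q_used=1 → run E
t=17: queue=[G] q_used=0 → run G
t=18: queue=[G] q_used=1 → run G
t=19: queue=[G] q_used=2 → run G
t=20: queue=[G] q_used=0 → run G
t=21: queue=[G] q_used=1 → run G
t=22: queue=[G] q_used=2 → run G
t=23: queue=[G] q_used=0 → run G
t=24: queue=[G] q_used=1 → run G
t=25: (idle)
t=26: (idle)
t=27: (idle)
t=28: (idle)
t=29: (idle)
t=30: (idle)
t=31: (idle)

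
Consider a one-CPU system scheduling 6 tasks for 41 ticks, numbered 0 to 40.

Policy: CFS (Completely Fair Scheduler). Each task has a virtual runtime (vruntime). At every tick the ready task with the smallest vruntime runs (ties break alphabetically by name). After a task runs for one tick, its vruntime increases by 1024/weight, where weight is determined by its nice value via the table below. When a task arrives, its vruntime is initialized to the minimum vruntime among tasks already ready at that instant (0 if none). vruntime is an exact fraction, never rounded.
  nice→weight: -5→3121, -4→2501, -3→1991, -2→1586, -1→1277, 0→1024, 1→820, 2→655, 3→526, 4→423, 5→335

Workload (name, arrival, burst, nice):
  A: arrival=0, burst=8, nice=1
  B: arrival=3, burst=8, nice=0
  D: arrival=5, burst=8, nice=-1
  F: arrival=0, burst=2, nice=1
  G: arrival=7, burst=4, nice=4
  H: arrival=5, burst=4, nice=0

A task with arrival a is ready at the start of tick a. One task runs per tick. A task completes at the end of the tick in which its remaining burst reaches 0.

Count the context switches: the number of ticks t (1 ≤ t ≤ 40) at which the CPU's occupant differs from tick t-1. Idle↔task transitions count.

context switches = 33

t=0: vr[A=0 F=0] → run A
t=1: vr[A=256/205 F=0] → run F
t=2: vr[A=256/205 F=256/205] → run A
t=3: vr[A=512/205 B=256/205 F=256/205] → run B
t=4: vr[A=512/205 B=461/205 F=256/205] → run F
t=5: vr[A=512/205 B=461/205 D=461/205 H=461/205] → run B
t=6: vr[A=512/205 B=666/205 D=461/205 H=461/205] → run D
t=7: vr[A=512/205 B=666/205 D=798617/261785 G=461/205 H=461/205] → run G
t=8: vr[A=512/205 B=666/205 D=798617/261785 G=404923/86715 H=461/205] → run H
t=9: vr[A=512/205 B=666/205 D=798617/261785 G=404923/86715 H=666/205] → run A
t=10: vr[A=768/205 B=666/205 D=798617/261785 G=404923/86715 H=666/205] → run D
t=11: vr[A=768/205 B=666/205 D=1008537/261785 G=404923/86715 H=666/205] → run B
t=12: vr[A=768/205 B=871/205 D=1008537/261785 G=404923/86715 H=666/205] → run H
t=13: vr[A=768/205 B=871/205 D=1008537/261785 G=404923/86715 H=871/205] → run A
t=14: vr[A=1024/205 B=871/205 D=1008537/261785 G=404923/86715 H=871/205] → run D
t=15: vr[A=1024/205 B=871/205 D=1218457/261785 G=404923/86715 H=871/205] → run B
t=16: vr[A=1024/205 B=1076/205 D=1218457/261785 G=404923/86715 H=871/205] → run H
t=17: vr[A=1024/205 B=1076/205 D=1218457/261785 G=404923/86715 H=1076/205] → run D
t=18: vr[A=1024/205 B=1076/205 D=1428377/261785 G=404923/86715 H=1076/205] → run G
t=19: vr[A=1024/205 B=1076/205 D=1428377/261785 G=614843/86715 H=1076/205] → run A
t=20: vr[A=256/41 B=1076/205 D=1428377/261785 G=614843/86715 H=1076/205] → run B
t=21: vr[A=256/41 B=1281/205 D=1428377/261785 G=614843/86715 H=1076/205] → run H
t=22: vr[A=256/41 B=1281/205 D=1428377/261785 G=614843/86715] → run D
t=23: vr[A=256/41 B=1281/205 D=1638297/261785 G=614843/86715] → run A
t=24: vr[A=1536/205 B=1281/205 D=1638297/261785 G=614843/86715] → run B
t=25: vr[A=1536/205 B=1486/205 D=1638297/261785 G=614843/86715] → run D
t=26: vr[A=1536/205 B=1486/205 D=1848217/261785 G=614843/86715] → run D
t=27: vr[A=1536/205 B=1486/205 D=2058137/261785 G=614843/86715] → run G
t=28: vr[A=1536/205 B=1486/205 D=2058137/261785 G=274921/28905] → run B
t=29: vr[A=1536/205 B=1691/205 D=2058137/261785 G=274921/28905] → run A
t=30: vr[A=1792/205 B=1691/205 D=2058137/261785 G=274921/28905] → run D
t=31: vr[A=1792/205 B=1691/205 G=274921/28905] → run B
t=32: vr[A=1792/205 G=274921/28905] → run A
t=33: vr[G=274921/28905] → run G
t=34: (idle)
t=35: (idle)
t=36: (idle)
t=37: (idle)
t=38: (idle)
t=39: (idle)
t=40: (idle)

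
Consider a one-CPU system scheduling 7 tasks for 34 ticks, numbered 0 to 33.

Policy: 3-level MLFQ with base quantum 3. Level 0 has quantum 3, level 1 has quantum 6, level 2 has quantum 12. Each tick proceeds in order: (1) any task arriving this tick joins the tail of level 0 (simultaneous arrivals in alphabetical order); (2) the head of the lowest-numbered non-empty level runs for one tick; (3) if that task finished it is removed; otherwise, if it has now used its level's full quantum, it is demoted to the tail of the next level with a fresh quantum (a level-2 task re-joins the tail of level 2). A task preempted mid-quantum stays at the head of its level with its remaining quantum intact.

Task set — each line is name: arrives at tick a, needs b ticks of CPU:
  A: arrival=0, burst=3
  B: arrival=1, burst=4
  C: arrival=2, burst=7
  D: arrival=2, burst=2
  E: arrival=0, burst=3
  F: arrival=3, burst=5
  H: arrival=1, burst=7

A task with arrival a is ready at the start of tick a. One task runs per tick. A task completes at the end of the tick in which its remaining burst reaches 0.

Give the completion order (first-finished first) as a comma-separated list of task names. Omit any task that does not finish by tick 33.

t=0: L0/L1/L2 = AE/-/- → run A
t=1: L0/L1/L2 = AEBH/-/- → run A
t=2: L0/L1/L2 = AEBHCD/-/- → run A
t=3: L0/L1/L2 = EBHCDF/-/- → run E
t=4: L0/L1/L2 = EBHCDF/-/- → run E
t=5: L0/L1/L2 = EBHCDF/-/- → run E
t=6: L0/L1/L2 = BHCDF/-/- → run B
t=7: L0/L1/L2 = BHCDF/-/- → run B
t=8: L0/L1/L2 = BHCDF/-/- → run B
t=9: L0/L1/L2 = HCDF/B/- → run H
t=10: L0/L1/L2 = HCDF/B/- → run H
t=11: L0/L1/L2 = HCDF/B/- → run H
t=12: L0/L1/L2 = CDF/BH/- → run C
t=13: L0/L1/L2 = CDF/BH/- → run C
t=14: L0/L1/L2 = CDF/BH/- → run C
t=15: L0/L1/L2 = DF/BHC/- → run D
t=16: L0/L1/L2 = DF/BHC/- → run D
t=17: L0/L1/L2 = F/BHC/- → run F
t=18: L0/L1/L2 = F/BHC/- → run F
t=19: L0/L1/L2 = F/BHC/- → run F
t=20: L0/L1/L2 = -/BHCF/- → run B
t=21: L0/L1/L2 = -/HCF/- → run H
t=22: L0/L1/L2 = -/HCF/- → run H
t=23: L0/L1/L2 = -/HCF/- → run H
t=24: L0/L1/L2 = -/HCF/- → run H
t=25: L0/L1/L2 = -/CF/- → run C
t=26: L0/L1/L2 = -/CF/- → run C
t=27: L0/L1/L2 = -/CF/- → run C
t=28: L0/L1/L2 = -/CF/- → run C
t=29: L0/L1/L2 = -/F/- → run F
t=30: L0/L1/L2 = -/F/- → run F
t=31: (idle)
t=32: (idle)
t=33: (idle)

completion order = A, E, D, B, H, C, F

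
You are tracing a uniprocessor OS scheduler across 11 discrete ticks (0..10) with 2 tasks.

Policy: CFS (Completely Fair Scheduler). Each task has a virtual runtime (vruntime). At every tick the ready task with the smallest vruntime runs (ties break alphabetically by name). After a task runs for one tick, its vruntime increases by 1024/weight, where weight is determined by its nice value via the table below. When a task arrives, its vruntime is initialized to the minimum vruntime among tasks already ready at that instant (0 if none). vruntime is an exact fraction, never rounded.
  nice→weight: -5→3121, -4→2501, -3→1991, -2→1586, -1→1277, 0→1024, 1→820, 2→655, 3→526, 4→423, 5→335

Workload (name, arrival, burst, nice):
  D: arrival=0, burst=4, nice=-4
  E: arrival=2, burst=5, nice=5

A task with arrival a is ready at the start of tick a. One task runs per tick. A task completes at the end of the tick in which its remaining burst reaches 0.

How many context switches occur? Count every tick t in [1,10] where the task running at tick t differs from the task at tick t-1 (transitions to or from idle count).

t=0: vr[D=0] → run D
t=1: vr[D=1024/2501] → run D
t=2: vr[D=2048/2501 E=2048/2501] → run D
t=3: vr[D=3072/2501 E=2048/2501] → run E
t=4: vr[D=3072/2501 E=3247104/837835] → run D
t=5: vr[E=3247104/837835] → run E
t=6: vr[E=5808128/837835] → run E
t=7: vr[E=8369152/837835] → run E
t=8: vr[E=10930176/837835] → run E
t=9: (idle)
t=10: (idle)

context switches = 4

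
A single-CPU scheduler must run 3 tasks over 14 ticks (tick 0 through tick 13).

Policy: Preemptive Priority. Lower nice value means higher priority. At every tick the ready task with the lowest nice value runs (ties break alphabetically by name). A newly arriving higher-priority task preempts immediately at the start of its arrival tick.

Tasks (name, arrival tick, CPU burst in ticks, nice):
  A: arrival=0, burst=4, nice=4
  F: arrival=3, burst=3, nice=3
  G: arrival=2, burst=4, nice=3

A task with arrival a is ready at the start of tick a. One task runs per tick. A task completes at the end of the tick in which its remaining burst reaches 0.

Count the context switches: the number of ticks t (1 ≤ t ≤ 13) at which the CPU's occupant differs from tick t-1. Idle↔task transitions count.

context switches = 5

t=0: ready={A} → run A
t=1: ready={A} → run A
t=2: ready={A,G} → run G
t=3: ready={A,F,G} → run F
t=4: ready={A,F,G} → run F
t=5: ready={A,F,G} → run F
t=6: ready={A,G} → run G
t=7: ready={A,G} → run G
t=8: ready={A,G} → run G
t=9: ready={A} → run A
t=10: ready={A} → run A
t=11: (idle)
t=12: (idle)
t=13: (idle)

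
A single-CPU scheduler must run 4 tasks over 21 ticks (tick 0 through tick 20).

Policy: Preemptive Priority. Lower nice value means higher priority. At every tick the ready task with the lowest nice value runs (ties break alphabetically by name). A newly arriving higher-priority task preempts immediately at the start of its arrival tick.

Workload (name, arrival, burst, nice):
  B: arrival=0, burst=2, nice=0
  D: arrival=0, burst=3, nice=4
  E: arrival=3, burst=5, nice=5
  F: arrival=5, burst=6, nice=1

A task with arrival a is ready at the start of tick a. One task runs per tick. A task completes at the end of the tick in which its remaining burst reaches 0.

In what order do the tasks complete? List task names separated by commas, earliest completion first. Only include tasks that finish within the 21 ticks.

completion order = B, D, F, E

t=0: ready={B,D} → run B
t=1: ready={B,D} → run B
t=2: ready={D} → run D
t=3: ready={D,E} → run D
t=4: ready={D,E} → run D
t=5: ready={E,F} → run F
t=6: ready={E,F} → run F
t=7: ready={E,F} → run F
t=8: ready={E,F} → run F
t=9: ready={E,F} → run F
t=10: ready={E,F} → run F
t=11: ready={E} → run E
t=12: ready={E} → run E
t=13: ready={E} → run E
t=14: ready={E} → run E
t=15: ready={E} → run E
t=16: (idle)
t=17: (idle)
t=18: (idle)
t=19: (idle)
t=20: (idle)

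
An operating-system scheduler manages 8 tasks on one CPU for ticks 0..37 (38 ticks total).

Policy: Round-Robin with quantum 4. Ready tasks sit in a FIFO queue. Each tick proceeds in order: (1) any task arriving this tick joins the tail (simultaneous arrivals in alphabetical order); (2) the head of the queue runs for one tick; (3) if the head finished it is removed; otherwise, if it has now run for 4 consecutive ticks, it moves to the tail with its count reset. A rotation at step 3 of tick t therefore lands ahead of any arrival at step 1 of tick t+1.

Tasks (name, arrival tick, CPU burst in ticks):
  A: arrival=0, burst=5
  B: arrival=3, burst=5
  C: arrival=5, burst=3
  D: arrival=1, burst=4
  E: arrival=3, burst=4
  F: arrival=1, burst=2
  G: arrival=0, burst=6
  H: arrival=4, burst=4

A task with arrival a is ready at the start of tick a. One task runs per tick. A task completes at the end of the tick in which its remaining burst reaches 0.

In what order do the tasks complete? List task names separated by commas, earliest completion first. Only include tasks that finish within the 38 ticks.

completion order = D, F, E, A, H, C, G, B

t=0: queue=[A,G] q_used=0 → run A
t=1: queue=[A,G,D,F] q_used=1 → run A
t=2: queue=[A,G,D,F] q_used=2 → run A
t=3: queue=[A,G,D,F,B,E] q_used=3 → run A
t=4: queue=[G,D,F,B,E,A,H] q_used=0 → run G
t=5: queue=[G,D,F,B,E,A,H,C] q_used=1 → run G
t=6: queue=[G,D,F,B,E,A,H,C] q_used=2 → run G
t=7: queue=[G,D,F,B,E,A,H,C] q_used=3 → run G
t=8: queue=[D,F,B,E,A,H,C,G] q_used=0 → run D
t=9: queue=[D,F,B,E,A,H,C,G] q_used=1 → run D
t=10: queue=[D,F,B,E,A,H,C,G] q_used=2 → run D
t=11: queue=[D,F,B,E,A,H,C,G] q_used=3 → run D
t=12: queue=[F,B,E,A,H,C,G] q_used=0 → run F
t=13: queue=[F,B,E,A,H,C,G] q_used=1 → run F
t=14: queue=[B,E,A,H,C,G] q_used=0 → run B
t=15: queue=[B,E,A,H,C,G] q_used=1 → run B
t=16: queue=[B,E,A,H,C,G] q_used=2 → run B
t=17: queue=[B,E,A,H,C,G] q_used=3 → run B
t=18: queue=[E,A,H,C,G,B] q_used=0 → run E
t=19: queue=[E,A,H,C,G,B] q_used=1 → run E
t=20: queue=[E,A,H,C,G,B] q_used=2 → run E
t=21: queue=[E,A,H,C,G,B] q_used=3 → run E
t=22: queue=[A,H,C,G,B] q_used=0 → run A
t=23: queue=[H,C,G,B] q_used=0 → run H
t=24: queue=[H,C,G,B] q_used=1 → run H
t=25: queue=[H,C,G,B] q_used=2 → run H
t=26: queue=[H,C,G,B] q_used=3 → run H
t=27: queue=[C,G,B] q_used=0 → run C
t=28: queue=[C,G,B] q_used=1 → run C
t=29: queue=[C,G,B] q_used=2 → run C
t=30: queue=[G,B] q_used=0 → run G
t=31: queue=[G,B] q_used=1 → run G
t=32: queue=[B] q_used=0 → run B
t=33: (idle)
t=34: (idle)
t=35: (idle)
t=36: (idle)
t=37: (idle)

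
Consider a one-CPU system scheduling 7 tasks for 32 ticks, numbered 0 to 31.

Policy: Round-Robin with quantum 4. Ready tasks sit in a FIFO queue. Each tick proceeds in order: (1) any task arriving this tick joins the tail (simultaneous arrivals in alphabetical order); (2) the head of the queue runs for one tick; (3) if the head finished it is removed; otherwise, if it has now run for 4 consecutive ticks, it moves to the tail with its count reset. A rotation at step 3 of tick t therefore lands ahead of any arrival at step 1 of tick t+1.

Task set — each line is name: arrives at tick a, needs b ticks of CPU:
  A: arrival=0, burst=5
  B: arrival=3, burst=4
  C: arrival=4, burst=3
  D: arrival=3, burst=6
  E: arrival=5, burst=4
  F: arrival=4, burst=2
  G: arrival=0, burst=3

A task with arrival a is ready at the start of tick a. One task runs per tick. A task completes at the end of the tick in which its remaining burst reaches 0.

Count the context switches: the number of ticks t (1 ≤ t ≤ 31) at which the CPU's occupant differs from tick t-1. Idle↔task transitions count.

t=0: queue=[A,G] q_used=0 → run A
t=1: queue=[A,G] q_used=1 → run A
t=2: queue=[A,G] q_used=2 → run A
t=3: queue=[A,G,B,D] q_used=3 → run A
t=4: queue=[G,B,D,A,C,F] q_used=0 → run G
t=5: queue=[G,B,D,A,C,F,E] q_used=1 → run G
t=6: queue=[G,B,D,A,C,F,E] q_used=2 → run G
t=7: queue=[B,D,A,C,F,E] q_used=0 → run B
t=8: queue=[B,D,A,C,F,E] q_used=1 → run B
t=9: queue=[B,D,A,C,F,E] q_used=2 → run B
t=10: queue=[B,D,A,C,F,E] q_used=3 → run B
t=11: queue=[D,A,C,F,E] q_used=0 → run D
t=12: queue=[D,A,C,F,E] q_used=1 → run D
t=13: queue=[D,A,C,F,E] q_used=2 → run D
t=14: queue=[D,A,C,F,E] q_used=3 → run D
t=15: queue=[A,C,F,E,D] q_used=0 → run A
t=16: queue=[C,F,E,D] q_used=0 → run C
t=17: queue=[C,F,E,D] q_used=1 → run C
t=18: queue=[C,F,E,D] q_used=2 → run C
t=19: queue=[F,E,D] q_used=0 → run F
t=20: queue=[F,E,D] q_used=1 → run F
t=21: queue=[E,D] q_used=0 → run E
t=22: queue=[E,D] q_used=1 → run E
t=23: queue=[E,D] q_used=2 → run E
t=24: queue=[E,D] q_used=3 → run E
t=25: queue=[D] q_used=0 → run D
t=26: queue=[D] q_used=1 → run D
t=27: (idle)
t=28: (idle)
t=29: (idle)
t=30: (idle)
t=31: (idle)

context switches = 9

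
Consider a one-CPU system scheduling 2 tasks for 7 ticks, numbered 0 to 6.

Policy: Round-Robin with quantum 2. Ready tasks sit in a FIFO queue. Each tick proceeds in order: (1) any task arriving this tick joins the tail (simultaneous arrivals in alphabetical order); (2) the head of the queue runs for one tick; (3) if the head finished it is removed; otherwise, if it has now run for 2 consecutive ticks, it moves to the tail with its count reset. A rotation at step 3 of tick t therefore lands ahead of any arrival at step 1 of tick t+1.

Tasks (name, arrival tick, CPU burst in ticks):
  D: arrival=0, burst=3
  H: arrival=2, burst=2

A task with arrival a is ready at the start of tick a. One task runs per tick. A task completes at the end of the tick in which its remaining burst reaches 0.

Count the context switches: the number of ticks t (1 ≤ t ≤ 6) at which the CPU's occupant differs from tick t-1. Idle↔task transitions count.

context switches = 2

t=0: queue=[D] q_used=0 → run D
t=1: queue=[D] q_used=1 → run D
t=2: queue=[D,H] q_used=0 → run D
t=3: queue=[H] q_used=0 → run H
t=4: queue=[H] q_used=1 → run H
t=5: (idle)
t=6: (idle)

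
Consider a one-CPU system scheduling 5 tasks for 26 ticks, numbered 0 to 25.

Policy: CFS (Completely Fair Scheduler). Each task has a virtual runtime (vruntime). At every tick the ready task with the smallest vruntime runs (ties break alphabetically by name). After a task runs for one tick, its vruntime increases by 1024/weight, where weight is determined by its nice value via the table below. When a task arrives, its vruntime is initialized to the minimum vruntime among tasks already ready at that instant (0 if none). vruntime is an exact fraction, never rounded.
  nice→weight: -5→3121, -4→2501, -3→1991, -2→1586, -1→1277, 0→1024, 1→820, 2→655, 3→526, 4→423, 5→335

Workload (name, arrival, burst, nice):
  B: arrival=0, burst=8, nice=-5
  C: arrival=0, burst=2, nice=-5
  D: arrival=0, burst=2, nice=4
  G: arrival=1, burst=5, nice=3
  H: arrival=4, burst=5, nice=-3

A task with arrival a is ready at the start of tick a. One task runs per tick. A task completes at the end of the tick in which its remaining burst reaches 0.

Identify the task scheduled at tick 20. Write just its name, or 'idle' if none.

t=0: vr[B=0 C=0 D=0] → run B
t=1: vr[B=1024/3121 C=0 D=0 G=0] → run C
t=2: vr[B=1024/3121 C=1024/3121 D=0 G=0] → run D
t=3: vr[B=1024/3121 C=1024/3121 D=1024/423 G=0] → run G
t=4: vr[B=1024/3121 C=1024/3121 D=1024/423 G=512/263 H=1024/3121] → run B
t=5: vr[B=2048/3121 C=1024/3121 D=1024/423 G=512/263 H=1024/3121] → run C
t=6: vr[B=2048/3121 D=1024/423 G=512/263 H=1024/3121] → run H
t=7: vr[B=2048/3121 D=1024/423 G=512/263 H=5234688/6213911] → run B
t=8: vr[B=3072/3121 D=1024/423 G=512/263 H=5234688/6213911] → run H
t=9: vr[B=3072/3121 D=1024/423 G=512/263 H=8430592/6213911] → run B
t=10: vr[B=4096/3121 D=1024/423 G=512/263 H=8430592/6213911] → run B
t=11: vr[B=5120/3121 D=1024/423 G=512/263 H=8430592/6213911] → run H
t=12: vr[B=5120/3121 D=1024/423 G=512/263 H=11626496/6213911] → run B
t=13: vr[B=6144/3121 D=1024/423 G=512/263 H=11626496/6213911] → run H
t=14: vr[B=6144/3121 D=1024/423 G=512/263 H=14822400/6213911] → run G
t=15: vr[B=6144/3121 D=1024/423 G=1024/263 H=14822400/6213911] → run B
t=16: vr[B=7168/3121 D=1024/423 G=1024/263 H=14822400/6213911] → run B
t=17: vr[D=1024/423 G=1024/263 H=14822400/6213911] → run H
t=18: vr[D=1024/423 G=1024/263] → run D
t=19: vr[G=1024/263] → run G
t=20: vr[G=1536/263] → run G
t=21: vr[G=2048/263] → run G
t=22: (idle)
t=23: (idle)
t=24: (idle)
t=25: (idle)

running at tick 20 = G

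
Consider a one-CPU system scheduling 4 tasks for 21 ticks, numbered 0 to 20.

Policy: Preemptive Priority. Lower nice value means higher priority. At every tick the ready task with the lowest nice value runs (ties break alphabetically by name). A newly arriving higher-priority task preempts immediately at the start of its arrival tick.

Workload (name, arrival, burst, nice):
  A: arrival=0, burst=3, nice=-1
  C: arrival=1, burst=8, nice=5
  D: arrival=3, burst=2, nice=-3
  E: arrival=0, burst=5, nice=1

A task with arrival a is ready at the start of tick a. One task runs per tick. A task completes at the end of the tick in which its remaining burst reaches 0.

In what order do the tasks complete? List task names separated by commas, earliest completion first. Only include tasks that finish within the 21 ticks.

t=0: ready={A,E} → run A
t=1: ready={A,C,E} → run A
t=2: ready={A,C,E} → run A
t=3: ready={C,D,E} → run D
t=4: ready={C,D,E} → run D
t=5: ready={C,E} → run E
t=6: ready={C,E} → run E
t=7: ready={C,E} → run E
t=8: ready={C,E} → run E
t=9: ready={C,E} → run E
t=10: ready={C} → run C
t=11: ready={C} → run C
t=12: ready={C} → run C
t=13: ready={C} → run C
t=14: ready={C} → run C
t=15: ready={C} → run C
t=16: ready={C} → run C
t=17: ready={C} → run C
t=18: (idle)
t=19: (idle)
t=20: (idle)

completion order = A, D, E, C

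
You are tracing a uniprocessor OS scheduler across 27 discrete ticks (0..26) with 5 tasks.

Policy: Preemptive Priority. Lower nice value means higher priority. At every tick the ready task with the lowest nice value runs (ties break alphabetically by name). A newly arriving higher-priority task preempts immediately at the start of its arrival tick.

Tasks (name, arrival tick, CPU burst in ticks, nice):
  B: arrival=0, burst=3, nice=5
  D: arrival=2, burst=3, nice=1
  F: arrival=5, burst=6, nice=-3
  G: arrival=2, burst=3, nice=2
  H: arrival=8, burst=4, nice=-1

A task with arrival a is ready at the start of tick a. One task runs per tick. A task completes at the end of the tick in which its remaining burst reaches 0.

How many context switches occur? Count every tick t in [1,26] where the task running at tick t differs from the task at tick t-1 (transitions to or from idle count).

context switches = 6

t=0: ready={B} → run B
t=1: ready={B} → run B
t=2: ready={B,D,G} → run D
t=3: ready={B,D,G} → run D
t=4: ready={B,D,G} → run D
t=5: ready={B,F,G} → run F
t=6: ready={B,F,G} → run F
t=7: ready={B,F,G} → run F
t=8: ready={B,F,G,H} → run F
t=9: ready={B,F,G,H} → run F
t=10: ready={B,F,G,H} → run F
t=11: ready={B,G,H} → run H
t=12: ready={B,G,H} → run H
t=13: ready={B,G,H} → run H
t=14: ready={B,G,H} → run H
t=15: ready={B,G} → run G
t=16: ready={B,G} → run G
t=17: ready={B,G} → run G
t=18: ready={B} → run B
t=19: (idle)
t=20: (idle)
t=21: (idle)
t=22: (idle)
t=23: (idle)
t=24: (idle)
t=25: (idle)
t=26: (idle)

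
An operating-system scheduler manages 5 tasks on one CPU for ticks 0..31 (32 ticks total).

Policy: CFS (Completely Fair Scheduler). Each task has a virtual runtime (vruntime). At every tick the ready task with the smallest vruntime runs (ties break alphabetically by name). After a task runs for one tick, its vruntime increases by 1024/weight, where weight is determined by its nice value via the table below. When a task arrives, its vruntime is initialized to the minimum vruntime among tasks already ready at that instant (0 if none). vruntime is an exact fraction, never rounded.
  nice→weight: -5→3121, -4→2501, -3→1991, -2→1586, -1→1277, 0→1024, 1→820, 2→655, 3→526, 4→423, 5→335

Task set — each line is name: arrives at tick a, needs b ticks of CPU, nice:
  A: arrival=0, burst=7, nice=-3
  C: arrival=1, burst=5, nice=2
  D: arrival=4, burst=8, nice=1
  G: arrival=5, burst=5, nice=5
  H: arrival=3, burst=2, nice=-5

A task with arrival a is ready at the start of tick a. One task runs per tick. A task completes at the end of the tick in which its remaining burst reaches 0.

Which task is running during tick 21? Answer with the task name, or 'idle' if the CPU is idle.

running at tick 21 = G

t=0: vr[A=0] → run A
t=1: vr[A=1024/1991 C=1024/1991] → run A
t=2: vr[A=2048/1991 C=1024/1991] → run C
t=3: vr[A=2048/1991 C=2709504/1304105 H=2048/1991] → run A
t=4: vr[A=3072/1991 C=2709504/1304105 D=2048/1991 H=2048/1991] → run D
t=5: vr[A=3072/1991 C=2709504/1304105 D=929536/408155 G=2048/1991 H=2048/1991] → run G
t=6: vr[A=3072/1991 C=2709504/1304105 D=929536/408155 G=2724864/666985 H=2048/1991] → run H
t=7: vr[A=3072/1991 C=2709504/1304105 D=929536/408155 G=2724864/666985 H=8430592/6213911] → run H
t=8: vr[A=3072/1991 C=2709504/1304105 D=929536/408155 G=2724864/666985] → run A
t=9: vr[A=4096/1991 C=2709504/1304105 D=929536/408155 G=2724864/666985] → run A
t=10: vr[A=5120/1991 C=2709504/1304105 D=929536/408155 G=2724864/666985] → run C
t=11: vr[A=5120/1991 C=4748288/1304105 D=929536/408155 G=2724864/666985] → run D
t=12: vr[A=5120/1991 C=4748288/1304105 D=1439232/408155 G=2724864/666985] → run A
t=13: vr[A=6144/1991 C=4748288/1304105 D=1439232/408155 G=2724864/666985] → run A
t=14: vr[C=4748288/1304105 D=1439232/408155 G=2724864/666985] → run D
t=15: vr[C=4748288/1304105 D=1948928/408155 G=2724864/666985] → run C
t=16: vr[C=6787072/1304105 D=1948928/408155 G=2724864/666985] → run G
t=17: vr[C=6787072/1304105 D=1948928/408155 G=4763648/666985] → run D
t=18: vr[C=6787072/1304105 D=2458624/408155 G=4763648/666985] → run C
t=19: vr[C=8825856/1304105 D=2458624/408155 G=4763648/666985] → run D
t=20: vr[C=8825856/1304105 D=593664/81631 G=4763648/666985] → run C
t=21: vr[D=593664/81631 G=4763648/666985] → run G
t=22: vr[D=593664/81631 G=6802432/666985] → run D
t=23: vr[D=3478016/408155 G=6802432/666985] → run D
t=24: vr[D=3987712/408155 G=6802432/666985] → run D
t=25: vr[G=6802432/666985] → run G
t=26: vr[G=8841216/666985] → run G
t=27: (idle)
t=28: (idle)
t=29: (idle)
t=30: (idle)
t=31: (idle)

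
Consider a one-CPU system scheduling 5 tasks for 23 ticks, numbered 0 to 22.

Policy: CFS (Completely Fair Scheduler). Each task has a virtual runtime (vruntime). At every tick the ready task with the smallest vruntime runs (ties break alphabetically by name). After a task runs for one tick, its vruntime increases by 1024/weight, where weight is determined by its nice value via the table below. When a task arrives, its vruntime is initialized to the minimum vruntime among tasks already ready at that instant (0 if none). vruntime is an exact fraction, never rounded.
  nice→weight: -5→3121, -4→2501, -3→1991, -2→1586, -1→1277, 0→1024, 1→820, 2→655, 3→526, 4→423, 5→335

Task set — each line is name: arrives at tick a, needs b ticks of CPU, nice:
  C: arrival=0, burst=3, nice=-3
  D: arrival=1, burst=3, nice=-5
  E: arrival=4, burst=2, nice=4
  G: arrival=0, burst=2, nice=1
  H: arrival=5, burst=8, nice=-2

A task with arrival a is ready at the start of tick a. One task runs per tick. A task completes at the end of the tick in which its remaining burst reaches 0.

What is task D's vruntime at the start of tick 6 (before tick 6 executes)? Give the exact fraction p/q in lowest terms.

t=0: vr[C=0 G=0] → run C
t=1: vr[C=1024/1991 D=0 G=0] → run D
t=2: vr[C=1024/1991 D=1024/3121 G=0] → run G
t=3: vr[C=1024/1991 D=1024/3121 G=256/205] → run D
t=4: vr[C=1024/1991 D=2048/3121 E=1024/1991 G=256/205] → run C
t=5: vr[C=2048/1991 D=2048/3121 E=1024/1991 G=256/205 H=1024/1991] → run E
t=6: vr[C=2048/1991 D=2048/3121 E=2471936/842193 G=256/205 H=1024/1991] → run H
t=7: vr[C=2048/1991 D=2048/3121 E=2471936/842193 G=256/205 H=1831424/1578863] → run D
t=8: vr[C=2048/1991 E=2471936/842193 G=256/205 H=1831424/1578863] → run C
t=9: vr[E=2471936/842193 G=256/205 H=1831424/1578863] → run H
t=10: vr[E=2471936/842193 G=256/205 H=2850816/1578863] → run G
t=11: vr[E=2471936/842193 H=2850816/1578863] → run H
t=12: vr[E=2471936/842193 H=3870208/1578863] → run H
t=13: vr[E=2471936/842193 H=4889600/1578863] → run E
t=14: vr[H=4889600/1578863] → run H
t=15: vr[H=5908992/1578863] → run H
t=16: vr[H=6928384/1578863] → run H
t=17: vr[H=7947776/1578863] → run H
t=18: (idle)
t=19: (idle)
t=20: (idle)
t=21: (idle)
t=22: (idle)

vruntime(D, start of tick 6) = 2048/3121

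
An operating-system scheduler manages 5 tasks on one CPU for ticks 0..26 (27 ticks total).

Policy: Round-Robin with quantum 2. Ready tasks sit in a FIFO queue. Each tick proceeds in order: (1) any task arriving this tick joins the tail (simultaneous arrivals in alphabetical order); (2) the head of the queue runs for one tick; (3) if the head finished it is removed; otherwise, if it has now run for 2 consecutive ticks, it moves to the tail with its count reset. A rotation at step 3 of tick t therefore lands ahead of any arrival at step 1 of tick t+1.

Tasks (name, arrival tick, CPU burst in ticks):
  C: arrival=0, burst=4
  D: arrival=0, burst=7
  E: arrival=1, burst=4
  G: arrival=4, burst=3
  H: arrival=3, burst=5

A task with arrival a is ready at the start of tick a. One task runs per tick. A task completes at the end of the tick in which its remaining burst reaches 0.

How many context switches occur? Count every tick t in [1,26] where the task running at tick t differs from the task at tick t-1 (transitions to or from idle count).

context switches = 13

t=0: queue=[C,D] q_used=0 → run C
t=1: queue=[C,D,E] q_used=1 → run C
t=2: queue=[D,E,C] q_used=0 → run D
t=3: queue=[D,E,C,H] q_used=1 → run D
t=4: queue=[E,C,H,D,G] q_used=0 → run E
t=5: queue=[E,C,H,D,G] q_used=1 → run E
t=6: queue=[C,H,D,G,E] q_used=0 → run C
t=7: queue=[C,H,D,G,E] q_used=1 → run C
t=8: queue=[H,D,G,E] q_used=0 → run H
t=9: queue=[H,D,G,E] q_used=1 → run H
t=10: queue=[D,G,E,H] q_used=0 → run D
t=11: queue=[D,G,E,H] q_used=1 → run D
t=12: queue=[G,E,H,D] q_used=0 → run G
t=13: queue=[G,E,H,D] q_used=1 → run G
t=14: queue=[E,H,D,G] q_used=0 → run E
t=15: queue=[E,H,D,G] q_used=1 → run E
t=16: queue=[H,D,G] q_used=0 → run H
t=17: queue=[H,D,G] q_used=1 → run H
t=18: queue=[D,G,H] q_used=0 → run D
t=19: queue=[D,G,H] q_used=1 → run D
t=20: queue=[G,H,D] q_used=0 → run G
t=21: queue=[H,D] q_used=0 → run H
t=22: queue=[D] q_used=0 → run D
t=23: (idle)
t=24: (idle)
t=25: (idle)
t=26: (idle)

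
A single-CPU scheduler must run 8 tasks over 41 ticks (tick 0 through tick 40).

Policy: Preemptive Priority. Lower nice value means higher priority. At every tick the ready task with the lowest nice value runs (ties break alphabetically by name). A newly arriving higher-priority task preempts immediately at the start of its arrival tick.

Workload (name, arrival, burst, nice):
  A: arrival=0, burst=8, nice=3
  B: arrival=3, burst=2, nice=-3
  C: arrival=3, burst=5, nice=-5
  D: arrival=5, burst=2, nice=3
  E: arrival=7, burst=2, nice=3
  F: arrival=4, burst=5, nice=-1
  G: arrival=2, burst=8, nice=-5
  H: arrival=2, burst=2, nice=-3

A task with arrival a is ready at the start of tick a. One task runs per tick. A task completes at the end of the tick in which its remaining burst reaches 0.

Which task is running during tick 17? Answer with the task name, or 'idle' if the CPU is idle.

running at tick 17 = H

t=0: ready={A} → run A
t=1: ready={A} → run A
t=2: ready={A,G,H} → run G
t=3: ready={A,B,C,G,H} → run C
t=4: ready={A,B,C,F,G,H} → run C
t=5: ready={A,B,C,D,F,G,H} → run C
t=6: ready={A,B,C,D,F,G,H} → run C
t=7: ready={A,B,C,D,E,F,G,H} → run C
t=8: ready={A,B,D,E,F,G,H} → run G
t=9: ready={A,B,D,E,F,G,H} → run G
t=10: ready={A,B,D,E,F,G,H} → run G
t=11: ready={A,B,D,E,F,G,H} → run G
t=12: ready={A,B,D,E,F,G,H} → run G
t=13: ready={A,B,D,E,F,G,H} → run G
t=14: ready={A,B,D,E,F,G,H} → run G
t=15: ready={A,B,D,E,F,H} → run B
t=16: ready={A,B,D,E,F,H} → run B
t=17: ready={A,D,E,F,H} → run H
t=18: ready={A,D,E,F,H} → run H
t=19: ready={A,D,E,F} → run F
t=20: ready={A,D,E,F} → run F
t=21: ready={A,D,E,F} → run F
t=22: ready={A,D,E,F} → run F
t=23: ready={A,D,E,F} → run F
t=24: ready={A,D,E} → run A
t=25: ready={A,D,E} → run A
t=26: ready={A,D,E} → run A
t=27: ready={A,D,E} → run A
t=28: ready={A,D,E} → run A
t=29: ready={A,D,E} → run A
t=30: ready={D,E} → run D
t=31: ready={D,E} → run D
t=32: ready={E} → run E
t=33: ready={E} → run E
t=34: (idle)
t=35: (idle)
t=36: (idle)
t=37: (idle)
t=38: (idle)
t=39: (idle)
t=40: (idle)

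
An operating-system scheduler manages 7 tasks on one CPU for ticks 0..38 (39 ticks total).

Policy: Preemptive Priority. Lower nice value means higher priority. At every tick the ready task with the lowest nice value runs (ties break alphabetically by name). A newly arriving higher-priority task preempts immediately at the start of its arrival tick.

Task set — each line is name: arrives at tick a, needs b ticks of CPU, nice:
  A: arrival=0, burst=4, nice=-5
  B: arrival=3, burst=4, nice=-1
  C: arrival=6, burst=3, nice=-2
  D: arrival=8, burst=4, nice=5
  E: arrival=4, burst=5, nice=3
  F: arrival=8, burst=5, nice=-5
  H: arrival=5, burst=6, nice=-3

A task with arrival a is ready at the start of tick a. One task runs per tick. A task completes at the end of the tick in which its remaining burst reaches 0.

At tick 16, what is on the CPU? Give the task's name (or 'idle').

t=0: ready={A} → run A
t=1: ready={A} → run A
t=2: ready={A} → run A
t=3: ready={A,B} → run A
t=4: ready={B,E} → run B
t=5: ready={B,E,H} → run H
t=6: ready={B,C,E,H} → run H
t=7: ready={B,C,E,H} → run H
t=8: ready={B,C,D,E,F,H} → run F
t=9: ready={B,C,D,E,F,H} → run F
t=10: ready={B,C,D,E,F,H} → run F
t=11: ready={B,C,D,E,F,H} → run F
t=12: ready={B,C,D,E,F,H} → run F
t=13: ready={B,C,D,E,H} → run H
t=14: ready={B,C,D,E,H} → run H
t=15: ready={B,C,D,E,H} → run H
t=16: ready={B,C,D,E} → run C
t=17: ready={B,C,D,E} → run C
t=18: ready={B,C,D,E} → run C
t=19: ready={B,D,E} → run B
t=20: ready={B,D,E} → run B
t=21: ready={B,D,E} → run B
t=22: ready={D,E} → run E
t=23: ready={D,E} → run E
t=24: ready={D,E} → run E
t=25: ready={D,E} → run E
t=26: ready={D,E} → run E
t=27: ready={D} → run D
t=28: ready={D} → run D
t=29: ready={D} → run D
t=30: ready={D} → run D
t=31: (idle)
t=32: (idle)
t=33: (idle)
t=34: (idle)
t=35: (idle)
t=36: (idle)
t=37: (idle)
t=38: (idle)

running at tick 16 = C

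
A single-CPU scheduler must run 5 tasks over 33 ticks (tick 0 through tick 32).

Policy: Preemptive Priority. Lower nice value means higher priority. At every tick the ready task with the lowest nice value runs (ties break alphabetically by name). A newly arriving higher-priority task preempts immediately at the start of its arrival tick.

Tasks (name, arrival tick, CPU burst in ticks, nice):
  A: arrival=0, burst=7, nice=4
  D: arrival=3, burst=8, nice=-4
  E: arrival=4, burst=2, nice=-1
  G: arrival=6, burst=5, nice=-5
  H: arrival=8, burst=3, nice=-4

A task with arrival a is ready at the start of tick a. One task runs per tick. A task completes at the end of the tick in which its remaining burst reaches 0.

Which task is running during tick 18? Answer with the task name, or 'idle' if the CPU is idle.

t=0: ready={A} → run A
t=1: ready={A} → run A
t=2: ready={A} → run A
t=3: ready={A,D} → run D
t=4: ready={A,D,E} → run D
t=5: ready={A,D,E} → run D
t=6: ready={A,D,E,G} → run G
t=7: ready={A,D,E,G} → run G
t=8: ready={A,D,E,G,H} → run G
t=9: ready={A,D,E,G,H} → run G
t=10: ready={A,D,E,G,H} → run G
t=11: ready={A,D,E,H} → run D
t=12: ready={A,D,E,H} → run D
t=13: ready={A,D,E,H} → run D
t=14: ready={A,D,E,H} → run D
t=15: ready={A,D,E,H} → run D
t=16: ready={A,E,H} → run H
t=17: ready={A,E,H} → run H
t=18: ready={A,E,H} → run H
t=19: ready={A,E} → run E
t=20: ready={A,E} → run E
t=21: ready={A} → run A
t=22: ready={A} → run A
t=23: ready={A} → run A
t=24: ready={A} → run A
t=25: (idle)
t=26: (idle)
t=27: (idle)
t=28: (idle)
t=29: (idle)
t=30: (idle)
t=31: (idle)
t=32: (idle)

running at tick 18 = H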